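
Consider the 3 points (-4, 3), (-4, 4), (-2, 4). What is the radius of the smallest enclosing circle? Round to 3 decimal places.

1.118

Call the three points A, B, C in the order given.
Side lengths²: AB² = 1, AC² = 5, BC² = 4.
Since AC² = 5 ≥ 4 + 1 = 5, the angle opposite AC is not acute, so the smallest enclosing circle has AC as diameter.
Centre = midpoint of AC = (-3, 3.5), r² = 5/4 = 1.25.
r = √(1.25) ≈ 1.118.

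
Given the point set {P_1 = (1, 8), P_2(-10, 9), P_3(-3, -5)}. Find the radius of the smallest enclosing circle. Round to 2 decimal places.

8.00

Side lengths²: P_1P_2² = 122, P_1P_3² = 185, P_2P_3² = 245.
Since P_2P_3² = 245 < 185 + 122 = 307, the triangle is acute, so the smallest enclosing circle is the circumcircle.
Circumcentre = (-211/42, 115/42), r² = 56425/882.
r = √(56425/882) ≈ 8.00.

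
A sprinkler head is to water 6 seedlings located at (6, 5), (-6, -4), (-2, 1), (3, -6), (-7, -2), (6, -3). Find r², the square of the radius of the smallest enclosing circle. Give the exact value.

By Welzl's lemma the MEC is supported by two points (diametrically opposite) or three points (on a circumcircle).
The farthest pair is (6, 5)–(-6, -4) with squared distance 225. The circle on this segment as diameter has centre (0, 0.5) and r² = 225/4 = 56.25.
Check (-2, 1): distance² to centre = 4.25 ≤ 56.25, so it lies inside.
All remaining points lie in this disk, and no smaller disk contains both endpoints, so this is the minimum enclosing circle.

56.25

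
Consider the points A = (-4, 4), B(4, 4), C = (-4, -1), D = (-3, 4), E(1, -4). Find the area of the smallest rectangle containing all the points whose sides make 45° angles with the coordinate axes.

84.5

In coordinates u = x + y, v = x − y the rectangle is axis-aligned; the map (x,y)→(u,v) scales areas by 2.
u-values: 0, 8, -5, 1, -3; range = 8 − (-5) = 13.
v-values: -8, 0, -3, -7, 5; range = 5 − (-8) = 13.
Area = (13 × 13) / 2 = 84.5.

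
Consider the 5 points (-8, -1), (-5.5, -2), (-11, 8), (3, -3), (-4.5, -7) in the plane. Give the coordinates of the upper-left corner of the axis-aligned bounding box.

(-11, 8)

x-range [-11, 3], y-range [-7, 8].
The upper-left corner is (-11, 8).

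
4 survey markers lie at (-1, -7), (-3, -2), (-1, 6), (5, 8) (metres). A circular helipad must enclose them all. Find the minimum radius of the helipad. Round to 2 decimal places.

8.08

The minimum enclosing circle of a finite set is fixed by two of the points (as a diameter) or three (as a circumcircle).
The farthest pair is (-1, -7)–(5, 8) with squared distance 261. The circle on this segment as diameter has centre (2, 0.5) and r² = 261/4 = 65.25.
Check (-3, -2): distance² to centre = 31.25 ≤ 65.25, so it lies inside.
All remaining points lie in this disk, and no smaller disk contains both endpoints, so this is the minimum enclosing circle.
r = √(65.25) ≈ 8.08.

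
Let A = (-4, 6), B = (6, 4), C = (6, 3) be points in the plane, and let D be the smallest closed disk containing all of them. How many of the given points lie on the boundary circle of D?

Side lengths²: AB² = 104, AC² = 109, BC² = 1.
Since AC² = 109 ≥ 104 + 1 = 105, the angle opposite AC is not acute, so the smallest enclosing circle has AC as diameter.
Centre = midpoint of AC = (1, 4.5), r² = 109/4 = 27.25.
The points at distance exactly r from the centre are A, C — 2 points.

2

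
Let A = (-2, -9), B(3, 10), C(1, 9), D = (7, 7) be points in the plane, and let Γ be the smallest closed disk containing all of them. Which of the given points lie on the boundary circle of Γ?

A, B

By Welzl's lemma the MEC is supported by two points (diametrically opposite) or three points (on a circumcircle).
The farthest pair is A–B with squared distance 386. The circle on this segment as diameter has centre (0.5, 0.5) and r² = 386/4 = 96.5.
Check C: distance² to centre = 72.5 ≤ 96.5, so it lies inside.
All remaining points lie in this disk, and no smaller disk contains both endpoints, so this is the minimum enclosing circle.
The points at distance exactly r from the centre are A, B — 2 points.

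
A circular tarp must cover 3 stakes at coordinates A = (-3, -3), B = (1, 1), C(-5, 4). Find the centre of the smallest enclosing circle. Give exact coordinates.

(-17/6, 5/6)

Side lengths²: AB² = 32, AC² = 53, BC² = 45.
Since AC² = 53 < 45 + 32 = 77, the triangle is acute, so the smallest enclosing circle is the circumcircle.
Circumcentre = (-17/6, 5/6), r² = 265/18.
Centre = (-17/6, 5/6).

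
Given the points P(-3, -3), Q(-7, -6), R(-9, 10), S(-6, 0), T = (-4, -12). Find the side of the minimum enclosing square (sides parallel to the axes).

The bounding box has width 6 and height 22.
An axis-aligned square enclosing the set must have side ≥ max(width, height).
So the minimum side is max(6, 22) = 22.

22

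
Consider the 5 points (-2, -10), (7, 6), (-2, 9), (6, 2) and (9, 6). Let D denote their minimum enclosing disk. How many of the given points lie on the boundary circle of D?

The minimum enclosing circle is determined by three boundary points: (-2, -10), (-2, 9), (9, 6).
Their circumcentre is (29/22, -0.5) with r² = 24505/242.
The farthest remaining point (7, 6) is at distance² 18037/242 ≤ 24505/242.
The points at distance exactly r from the centre are (-2, -10), (-2, 9), (9, 6) — 3 points.

3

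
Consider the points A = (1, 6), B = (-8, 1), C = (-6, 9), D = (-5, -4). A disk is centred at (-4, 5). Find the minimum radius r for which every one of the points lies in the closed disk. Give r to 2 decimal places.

The required radius is the distance from (-4, 5) to the farthest point.
Squared distances: 26, 32, 20, 82.
Maximum is 82, attained at D.
r = √82 ≈ 9.06.

9.06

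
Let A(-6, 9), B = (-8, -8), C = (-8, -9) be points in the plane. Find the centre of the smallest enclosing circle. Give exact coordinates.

Side lengths²: AB² = 293, AC² = 328, BC² = 1.
Since AC² = 328 ≥ 293 + 1 = 294, the angle opposite AC is not acute, so the smallest enclosing circle has AC as diameter.
Centre = midpoint of AC = (-7, 0), r² = 328/4 = 82.
Centre = (-7, 0).

(-7, 0)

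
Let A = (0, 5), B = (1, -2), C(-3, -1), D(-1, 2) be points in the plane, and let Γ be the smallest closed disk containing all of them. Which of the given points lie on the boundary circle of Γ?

A smallest enclosing disk is always determined by at most three of the input points on its boundary.
The minimum enclosing circle is determined by three boundary points: A, B, C.
Their circumcentre is (-5/18, 25/18) with r² = 2125/162.
The farthest remaining point D is at distance² 145/162 ≤ 2125/162.
The points at distance exactly r from the centre are A, B, C — 3 points.

A, B, C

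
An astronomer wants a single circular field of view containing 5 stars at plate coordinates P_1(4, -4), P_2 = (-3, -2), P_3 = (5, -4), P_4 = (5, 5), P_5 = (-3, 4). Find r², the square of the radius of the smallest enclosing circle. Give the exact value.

32.5

A smallest enclosing disk is always determined by at most three of the input points on its boundary.
The minimum enclosing circle is determined by three boundary points: P_3, P_4, P_5.
Their circumcentre is (1.5, 0.5) with r² = 32.5.
The farthest remaining point P_1 is at distance² 26.5 ≤ 32.5.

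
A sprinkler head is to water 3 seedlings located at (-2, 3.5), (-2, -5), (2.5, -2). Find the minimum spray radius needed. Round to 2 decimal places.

Call the three points A, B, C in the order given.
Side lengths²: AB² = 72.25, AC² = 50.5, BC² = 29.25.
Since AB² = 72.25 < 50.5 + 29.25 = 79.75, the triangle is acute, so the smallest enclosing circle is the circumcircle.
Circumcentre = (-19/12, -0.75), r² = 1313/72.
r = √(1313/72) ≈ 4.27.

4.27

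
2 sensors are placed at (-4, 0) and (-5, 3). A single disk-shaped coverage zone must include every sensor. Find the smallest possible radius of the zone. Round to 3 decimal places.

The smallest circle enclosing two points has them as diameter endpoints.
Centre = midpoint = (-4.5, 1.5); r² = |(-4, 0)−(-5, 3)|²/4 = 10/4 = 2.5.
r = √(2.5) ≈ 1.581.

1.581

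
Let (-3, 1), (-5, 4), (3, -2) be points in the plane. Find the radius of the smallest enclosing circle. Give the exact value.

5

Call the three points A, B, C in the order given.
Side lengths²: AB² = 13, AC² = 45, BC² = 100.
Since BC² = 100 ≥ 45 + 13 = 58, the angle opposite BC is not acute, so the smallest enclosing circle has BC as diameter.
Centre = midpoint of BC = (-1, 1), r² = 100/4 = 25.
r = √25 = 5.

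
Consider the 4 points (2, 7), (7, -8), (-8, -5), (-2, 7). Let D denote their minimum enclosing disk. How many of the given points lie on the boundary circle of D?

3

The minimum enclosing circle of a finite set is fixed by two of the points (as a diameter) or three (as a circumcircle).
The minimum enclosing circle is determined by three boundary points: (7, -8), (-8, -5), (-2, 7).
Their circumcentre is (5/11, -19/11) with r² = 9945/121.
The farthest remaining point (2, 7) is at distance² 9505/121 ≤ 9945/121.
The points at distance exactly r from the centre are (7, -8), (-8, -5), (-2, 7) — 3 points.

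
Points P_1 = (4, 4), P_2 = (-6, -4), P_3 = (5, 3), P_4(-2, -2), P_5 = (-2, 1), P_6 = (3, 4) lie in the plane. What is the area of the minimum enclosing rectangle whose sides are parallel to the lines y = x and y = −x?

In coordinates u = x + y, v = x − y the rectangle is axis-aligned; the map (x,y)→(u,v) scales areas by 2.
u-values: 8, -10, 8, -4, -1, 7; range = 8 − (-10) = 18.
v-values: 0, -2, 2, 0, -3, -1; range = 2 − (-3) = 5.
Area = (18 × 5) / 2 = 45.

45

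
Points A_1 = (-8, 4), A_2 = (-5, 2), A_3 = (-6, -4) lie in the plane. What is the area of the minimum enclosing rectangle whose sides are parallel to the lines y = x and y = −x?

In coordinates u = x + y, v = x − y the rectangle is axis-aligned; the map (x,y)→(u,v) scales areas by 2.
u-values: -4, -3, -10; range = -3 − (-10) = 7.
v-values: -12, -7, -2; range = -2 − (-12) = 10.
Area = (7 × 10) / 2 = 35.

35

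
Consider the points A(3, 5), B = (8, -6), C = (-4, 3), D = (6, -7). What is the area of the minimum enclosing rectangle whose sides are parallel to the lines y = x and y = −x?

In coordinates u = x + y, v = x − y the rectangle is axis-aligned; the map (x,y)→(u,v) scales areas by 2.
u-values: 8, 2, -1, -1; range = 8 − (-1) = 9.
v-values: -2, 14, -7, 13; range = 14 − (-7) = 21.
Area = (9 × 21) / 2 = 94.5.

94.5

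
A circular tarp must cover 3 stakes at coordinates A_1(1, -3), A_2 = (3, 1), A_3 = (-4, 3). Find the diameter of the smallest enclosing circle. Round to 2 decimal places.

Side lengths²: A_1A_2² = 20, A_1A_3² = 61, A_2A_3² = 53.
Since A_1A_3² = 61 < 53 + 20 = 73, the triangle is acute, so the smallest enclosing circle is the circumcircle.
Circumcentre = (-0.9375, 0.46875), r² = 15.7861328125.
Diameter = 2r = 2√(15.7861328125) ≈ 7.95.

7.95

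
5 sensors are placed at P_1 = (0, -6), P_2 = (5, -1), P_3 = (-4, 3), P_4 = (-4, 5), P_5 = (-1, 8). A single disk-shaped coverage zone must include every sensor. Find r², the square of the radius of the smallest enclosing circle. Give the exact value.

The farthest pair is P_1–P_5 with squared distance 197. The circle on this segment as diameter has centre (-0.5, 1) and r² = 197/4 = 49.25.
Check P_2: distance² to centre = 34.25 ≤ 49.25, so it lies inside.
All remaining points lie in this disk, and no smaller disk contains both endpoints, so this is the minimum enclosing circle.

49.25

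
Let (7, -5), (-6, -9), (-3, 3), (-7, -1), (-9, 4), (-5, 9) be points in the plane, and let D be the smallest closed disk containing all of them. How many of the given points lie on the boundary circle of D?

By Welzl's lemma the MEC is supported by two points (diametrically opposite) or three points (on a circumcircle).
The minimum enclosing circle is determined by three boundary points: (7, -5), (-6, -9), (-5, 9).
Their circumcentre is (-73/46, -5/23) with r² = 204425/2116.
The farthest remaining point (-9, 4) is at distance² 153917/2116 ≤ 204425/2116.
The points at distance exactly r from the centre are (7, -5), (-6, -9), (-5, 9) — 3 points.

3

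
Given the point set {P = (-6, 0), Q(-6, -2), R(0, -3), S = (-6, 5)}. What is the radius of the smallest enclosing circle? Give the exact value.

The farthest pair is R–S with squared distance 100. The circle on this segment as diameter has centre (-3, 1) and r² = 100/4 = 25.
Check P: distance² to centre = 10 ≤ 25, so it lies inside.
All remaining points lie in this disk, and no smaller disk contains both endpoints, so this is the minimum enclosing circle.
r = √25 = 5.

5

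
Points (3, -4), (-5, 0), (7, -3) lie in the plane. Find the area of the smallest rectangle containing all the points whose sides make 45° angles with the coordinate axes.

67.5

In coordinates u = x + y, v = x − y the rectangle is axis-aligned; the map (x,y)→(u,v) scales areas by 2.
u-values: -1, -5, 4; range = 4 − (-5) = 9.
v-values: 7, -5, 10; range = 10 − (-5) = 15.
Area = (9 × 15) / 2 = 67.5.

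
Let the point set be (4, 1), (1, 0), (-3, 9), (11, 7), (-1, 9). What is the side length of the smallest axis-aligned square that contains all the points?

The bounding box has width 14 and height 9.
An axis-aligned square enclosing the set must have side ≥ max(width, height).
So the minimum side is max(14, 9) = 14.

14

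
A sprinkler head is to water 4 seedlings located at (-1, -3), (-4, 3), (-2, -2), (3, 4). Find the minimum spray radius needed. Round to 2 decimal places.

4.25

The minimum enclosing circle is determined by three boundary points: (-1, -3), (-4, 3), (3, 4).
Their circumcentre is (-1/6, 7/6) with r² = 325/18.
The farthest remaining point (-2, -2) is at distance² 241/18 ≤ 325/18.
r = √(325/18) ≈ 4.25.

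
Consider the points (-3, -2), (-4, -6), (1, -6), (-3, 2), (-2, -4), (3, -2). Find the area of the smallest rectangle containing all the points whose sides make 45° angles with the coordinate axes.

66

In coordinates u = x + y, v = x − y the rectangle is axis-aligned; the map (x,y)→(u,v) scales areas by 2.
u-values: -5, -10, -5, -1, -6, 1; range = 1 − (-10) = 11.
v-values: -1, 2, 7, -5, 2, 5; range = 7 − (-5) = 12.
Area = (11 × 12) / 2 = 66.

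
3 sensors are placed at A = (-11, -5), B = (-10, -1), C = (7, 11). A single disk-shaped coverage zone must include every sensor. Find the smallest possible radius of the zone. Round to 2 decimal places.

12.04

Side lengths²: AB² = 17, AC² = 580, BC² = 433.
Since AC² = 580 ≥ 433 + 17 = 450, the angle opposite AC is not acute, so the smallest enclosing circle has AC as diameter.
Centre = midpoint of AC = (-2, 3), r² = 580/4 = 145.
r = √145 ≈ 12.04.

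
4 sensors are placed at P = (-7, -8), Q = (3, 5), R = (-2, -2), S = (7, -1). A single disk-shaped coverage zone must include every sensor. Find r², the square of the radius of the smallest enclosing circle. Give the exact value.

68.30078125

By Welzl's lemma the MEC is supported by two points (diametrically opposite) or three points (on a circumcircle).
The minimum enclosing circle is determined by three boundary points: P, Q, S.
Their circumcentre is (-1.1875, -2.125) with r² = 68.30078125.
The farthest remaining point R is at distance² 0.67578125 ≤ 68.30078125.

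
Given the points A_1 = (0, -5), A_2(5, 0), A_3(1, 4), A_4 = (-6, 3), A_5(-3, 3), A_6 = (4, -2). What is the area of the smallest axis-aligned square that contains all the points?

121

The bounding box has width 11 and height 9.
An axis-aligned square enclosing the set must have side ≥ max(width, height).
So the minimum side is max(11, 9) = 11.
Area = 11² = 121.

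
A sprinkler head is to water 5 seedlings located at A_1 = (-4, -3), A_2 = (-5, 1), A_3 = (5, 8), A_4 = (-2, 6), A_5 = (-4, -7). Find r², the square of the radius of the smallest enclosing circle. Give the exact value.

The minimum enclosing circle of a finite set is fixed by two of the points (as a diameter) or three (as a circumcircle).
The farthest pair is A_3–A_5 with squared distance 306. The circle on this segment as diameter has centre (0.5, 0.5) and r² = 306/4 = 76.5.
Check A_1: distance² to centre = 32.5 ≤ 76.5, so it lies inside.
All remaining points lie in this disk, and no smaller disk contains both endpoints, so this is the minimum enclosing circle.

76.5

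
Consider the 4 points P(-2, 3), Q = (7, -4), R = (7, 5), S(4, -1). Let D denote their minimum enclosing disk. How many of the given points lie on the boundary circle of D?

3

By Welzl's lemma the MEC is supported by two points (diametrically opposite) or three points (on a circumcircle).
The minimum enclosing circle is determined by three boundary points: P, Q, R.
Their circumcentre is (59/18, 0.5) with r² = 5525/162.
The farthest remaining point S is at distance² 449/162 ≤ 5525/162.
The points at distance exactly r from the centre are P, Q, R — 3 points.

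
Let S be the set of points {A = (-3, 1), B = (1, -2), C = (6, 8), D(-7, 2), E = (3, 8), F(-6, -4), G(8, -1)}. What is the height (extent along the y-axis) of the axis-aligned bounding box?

max y = 8, min y = -4, so height = 12.

12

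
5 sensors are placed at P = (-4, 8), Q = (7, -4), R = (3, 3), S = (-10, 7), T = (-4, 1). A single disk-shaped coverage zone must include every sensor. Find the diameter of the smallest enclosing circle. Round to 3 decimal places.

20.248

The minimum enclosing circle of a finite set is fixed by two of the points (as a diameter) or three (as a circumcircle).
The farthest pair is Q–S with squared distance 410. The circle on this segment as diameter has centre (-1.5, 1.5) and r² = 410/4 = 102.5.
Check P: distance² to centre = 48.5 ≤ 102.5, so it lies inside.
All remaining points lie in this disk, and no smaller disk contains both endpoints, so this is the minimum enclosing circle.
Diameter = 2r = 2√(102.5) ≈ 20.248.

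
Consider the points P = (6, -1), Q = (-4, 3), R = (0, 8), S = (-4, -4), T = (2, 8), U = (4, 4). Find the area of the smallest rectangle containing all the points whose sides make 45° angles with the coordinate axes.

135

In coordinates u = x + y, v = x − y the rectangle is axis-aligned; the map (x,y)→(u,v) scales areas by 2.
u-values: 5, -1, 8, -8, 10, 8; range = 10 − (-8) = 18.
v-values: 7, -7, -8, 0, -6, 0; range = 7 − (-8) = 15.
Area = (18 × 15) / 2 = 135.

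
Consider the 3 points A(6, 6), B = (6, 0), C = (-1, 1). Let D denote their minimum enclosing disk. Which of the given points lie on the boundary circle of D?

A, B, C

Side lengths²: AB² = 36, AC² = 74, BC² = 50.
Since AC² = 74 < 50 + 36 = 86, the triangle is acute, so the smallest enclosing circle is the circumcircle.
Circumcentre = (20/7, 3), r² = 925/49.
The points at distance exactly r from the centre are A, B, C — 3 points.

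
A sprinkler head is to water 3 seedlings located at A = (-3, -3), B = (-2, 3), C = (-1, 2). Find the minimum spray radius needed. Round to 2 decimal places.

3.04

Side lengths²: AB² = 37, AC² = 29, BC² = 2.
Since AB² = 37 ≥ 29 + 2 = 31, the angle opposite AB is not acute, so the smallest enclosing circle has AB as diameter.
Centre = midpoint of AB = (-2.5, 0), r² = 37/4 = 9.25.
r = √(9.25) ≈ 3.04.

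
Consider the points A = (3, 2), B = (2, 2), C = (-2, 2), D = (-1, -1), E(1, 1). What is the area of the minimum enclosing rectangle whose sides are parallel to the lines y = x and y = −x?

17.5

In coordinates u = x + y, v = x − y the rectangle is axis-aligned; the map (x,y)→(u,v) scales areas by 2.
u-values: 5, 4, 0, -2, 2; range = 5 − (-2) = 7.
v-values: 1, 0, -4, 0, 0; range = 1 − (-4) = 5.
Area = (7 × 5) / 2 = 17.5.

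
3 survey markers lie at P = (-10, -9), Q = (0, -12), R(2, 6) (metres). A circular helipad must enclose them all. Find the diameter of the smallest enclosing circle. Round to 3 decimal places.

19.528

Side lengths²: PQ² = 109, PR² = 369, QR² = 328.
Since PR² = 369 < 328 + 109 = 437, the triangle is acute, so the smallest enclosing circle is the circumcircle.
Circumcentre = (-163/62, -161/62), r² = 183229/1922.
Diameter = 2r = 2√(183229/1922) ≈ 19.528.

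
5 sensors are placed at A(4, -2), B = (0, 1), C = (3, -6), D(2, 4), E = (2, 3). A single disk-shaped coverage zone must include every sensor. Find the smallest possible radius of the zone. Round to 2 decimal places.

A smallest enclosing disk is always determined by at most three of the input points on its boundary.
The farthest pair is C–D with squared distance 101. The circle on this segment as diameter has centre (2.5, -1) and r² = 101/4 = 25.25.
Check A: distance² to centre = 3.25 ≤ 25.25, so it lies inside.
All remaining points lie in this disk, and no smaller disk contains both endpoints, so this is the minimum enclosing circle.
r = √(25.25) ≈ 5.02.

5.02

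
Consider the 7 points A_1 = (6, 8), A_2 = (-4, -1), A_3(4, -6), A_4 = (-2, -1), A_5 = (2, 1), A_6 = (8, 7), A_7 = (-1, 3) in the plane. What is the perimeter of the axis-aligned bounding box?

52

Width = max x − min x = 8 − (-4) = 12.
Height = max y − min y = 8 − (-6) = 14.
Perimeter = 2(12 + 14) = 52.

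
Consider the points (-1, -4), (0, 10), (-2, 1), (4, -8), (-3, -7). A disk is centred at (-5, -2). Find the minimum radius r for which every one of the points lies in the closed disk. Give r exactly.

13

The required radius is the distance from (-5, -2) to the farthest point.
Squared distances: 20, 169, 18, 117, 29.
Maximum is 169, attained at (0, 10).
r = √169 = 13.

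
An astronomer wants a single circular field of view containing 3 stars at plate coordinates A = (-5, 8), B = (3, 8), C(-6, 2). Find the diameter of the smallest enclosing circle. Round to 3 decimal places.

10.817

Side lengths²: AB² = 64, AC² = 37, BC² = 117.
Since BC² = 117 ≥ 64 + 37 = 101, the angle opposite BC is not acute, so the smallest enclosing circle has BC as diameter.
Centre = midpoint of BC = (-1.5, 5), r² = 117/4 = 29.25.
Diameter = 2r = 2√(29.25) ≈ 10.817.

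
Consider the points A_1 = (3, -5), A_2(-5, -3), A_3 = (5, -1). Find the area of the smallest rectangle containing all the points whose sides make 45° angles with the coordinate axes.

60

In coordinates u = x + y, v = x − y the rectangle is axis-aligned; the map (x,y)→(u,v) scales areas by 2.
u-values: -2, -8, 4; range = 4 − (-8) = 12.
v-values: 8, -2, 6; range = 8 − (-2) = 10.
Area = (12 × 10) / 2 = 60.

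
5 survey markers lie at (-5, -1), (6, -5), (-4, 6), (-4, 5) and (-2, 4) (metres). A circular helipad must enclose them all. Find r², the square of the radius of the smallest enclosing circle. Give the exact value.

55.25

A smallest enclosing disk is always determined by at most three of the input points on its boundary.
The farthest pair is (6, -5)–(-4, 6) with squared distance 221. The circle on this segment as diameter has centre (1, 0.5) and r² = 221/4 = 55.25.
Check (-5, -1): distance² to centre = 38.25 ≤ 55.25, so it lies inside.
All remaining points lie in this disk, and no smaller disk contains both endpoints, so this is the minimum enclosing circle.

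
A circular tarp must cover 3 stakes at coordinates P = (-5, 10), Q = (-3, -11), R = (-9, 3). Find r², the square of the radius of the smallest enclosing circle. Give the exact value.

Side lengths²: PQ² = 445, PR² = 65, QR² = 232.
Since PQ² = 445 ≥ 232 + 65 = 297, the angle opposite PQ is not acute, so the smallest enclosing circle has PQ as diameter.
Centre = midpoint of PQ = (-4, -0.5), r² = 445/4 = 111.25.

111.25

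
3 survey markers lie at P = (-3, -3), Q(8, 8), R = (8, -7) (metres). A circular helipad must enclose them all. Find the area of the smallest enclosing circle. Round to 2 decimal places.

Side lengths²: PQ² = 242, PR² = 137, QR² = 225.
Since PQ² = 242 < 225 + 137 = 362, the triangle is acute, so the smallest enclosing circle is the circumcircle.
Circumcentre = (4.5, 0.5), r² = 68.5.
Area = π·r² = π·68.5 ≈ 215.20.

215.20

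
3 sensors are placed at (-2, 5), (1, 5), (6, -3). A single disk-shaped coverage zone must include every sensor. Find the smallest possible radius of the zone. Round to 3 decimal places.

Call the three points A, B, C in the order given.
Side lengths²: AB² = 9, AC² = 128, BC² = 89.
Since AC² = 128 ≥ 89 + 9 = 98, the angle opposite AC is not acute, so the smallest enclosing circle has AC as diameter.
Centre = midpoint of AC = (2, 1), r² = 128/4 = 32.
r = √32 ≈ 5.657.

5.657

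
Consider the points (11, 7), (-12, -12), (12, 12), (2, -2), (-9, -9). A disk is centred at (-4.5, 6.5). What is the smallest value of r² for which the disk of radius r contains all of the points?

The required radius is the distance from (-4.5, 6.5) to the farthest point.
Squared distances: 240.5, 398.5, 302.5, 114.5, 260.5.
Maximum is 398.5, attained at (-12, -12).

398.5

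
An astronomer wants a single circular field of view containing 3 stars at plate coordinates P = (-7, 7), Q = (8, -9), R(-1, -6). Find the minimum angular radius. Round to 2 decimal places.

10.97

Side lengths²: PQ² = 481, PR² = 205, QR² = 90.
Since PQ² = 481 ≥ 205 + 90 = 295, the angle opposite PQ is not acute, so the smallest enclosing circle has PQ as diameter.
Centre = midpoint of PQ = (0.5, -1), r² = 481/4 = 120.25.
r = √(120.25) ≈ 10.97.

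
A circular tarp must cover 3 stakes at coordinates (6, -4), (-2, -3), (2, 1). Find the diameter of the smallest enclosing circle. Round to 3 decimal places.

8.112

Call the three points A, B, C in the order given.
Side lengths²: AB² = 65, AC² = 41, BC² = 32.
Since AB² = 65 < 41 + 32 = 73, the triangle is acute, so the smallest enclosing circle is the circumcircle.
Circumcentre = (37/18, -55/18), r² = 2665/162.
Diameter = 2r = 2√(2665/162) ≈ 8.112.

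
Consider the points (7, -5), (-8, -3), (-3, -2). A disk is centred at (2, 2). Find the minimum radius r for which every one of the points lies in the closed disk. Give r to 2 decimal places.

The required radius is the distance from (2, 2) to the farthest point.
Squared distances: 74, 125, 41.
Maximum is 125, attained at (-8, -3).
r = √125 ≈ 11.18.

11.18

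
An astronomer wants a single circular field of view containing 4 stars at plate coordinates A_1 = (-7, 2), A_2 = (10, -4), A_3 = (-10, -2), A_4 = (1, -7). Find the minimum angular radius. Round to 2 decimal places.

10.05

By Welzl's lemma the MEC is supported by two points (diametrically opposite) or three points (on a circumcircle).
The farthest pair is A_2–A_3 with squared distance 404. The circle on this segment as diameter has centre (0, -3) and r² = 404/4 = 101.
Check A_1: distance² to centre = 74 ≤ 101, so it lies inside.
All remaining points lie in this disk, and no smaller disk contains both endpoints, so this is the minimum enclosing circle.
r = √101 ≈ 10.05.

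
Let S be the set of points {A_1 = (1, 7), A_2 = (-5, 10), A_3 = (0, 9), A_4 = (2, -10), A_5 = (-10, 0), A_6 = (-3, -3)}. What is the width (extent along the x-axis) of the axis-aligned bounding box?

max x = 2, min x = -10, so width = 12.

12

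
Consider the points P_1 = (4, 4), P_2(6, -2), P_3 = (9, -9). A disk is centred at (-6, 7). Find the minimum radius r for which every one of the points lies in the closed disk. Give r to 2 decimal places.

21.93

The required radius is the distance from (-6, 7) to the farthest point.
Squared distances: 109, 225, 481.
Maximum is 481, attained at P_3.
r = √481 ≈ 21.93.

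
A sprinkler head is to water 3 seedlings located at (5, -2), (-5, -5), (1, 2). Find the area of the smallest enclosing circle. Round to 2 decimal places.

86.11

Call the three points A, B, C in the order given.
Side lengths²: AB² = 109, AC² = 32, BC² = 85.
Since AB² = 109 < 85 + 32 = 117, the triangle is acute, so the smallest enclosing circle is the circumcircle.
Circumcentre = (-3/26, -81/26), r² = 9265/338.
Area = π·r² = π·9265/338 ≈ 86.11.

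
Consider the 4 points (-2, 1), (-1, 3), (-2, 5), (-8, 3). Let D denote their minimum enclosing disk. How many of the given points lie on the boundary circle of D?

The minimum enclosing circle of a finite set is fixed by two of the points (as a diameter) or three (as a circumcircle).
The farthest pair is (-1, 3)–(-8, 3) with squared distance 49. The circle on this segment as diameter has centre (-4.5, 3) and r² = 49/4 = 12.25.
Check (-2, 1): distance² to centre = 10.25 ≤ 12.25, so it lies inside.
All remaining points lie in this disk, and no smaller disk contains both endpoints, so this is the minimum enclosing circle.
The points at distance exactly r from the centre are (-1, 3), (-8, 3) — 2 points.

2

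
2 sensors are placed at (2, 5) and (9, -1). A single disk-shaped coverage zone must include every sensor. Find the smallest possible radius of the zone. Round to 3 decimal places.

The smallest circle enclosing two points has them as diameter endpoints.
Centre = midpoint = (5.5, 2); r² = |(2, 5)−(9, -1)|²/4 = 85/4 = 21.25.
r = √(21.25) ≈ 4.610.

4.610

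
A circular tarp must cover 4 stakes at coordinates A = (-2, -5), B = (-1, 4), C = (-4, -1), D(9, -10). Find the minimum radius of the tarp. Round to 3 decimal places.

8.602

A smallest enclosing disk is always determined by at most three of the input points on its boundary.
The farthest pair is B–D with squared distance 296. The circle on this segment as diameter has centre (4, -3) and r² = 296/4 = 74.
Check A: distance² to centre = 40 ≤ 74, so it lies inside.
All remaining points lie in this disk, and no smaller disk contains both endpoints, so this is the minimum enclosing circle.
r = √74 ≈ 8.602.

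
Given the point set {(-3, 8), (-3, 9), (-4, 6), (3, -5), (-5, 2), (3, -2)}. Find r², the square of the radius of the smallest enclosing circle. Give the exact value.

58

The minimum enclosing circle of a finite set is fixed by two of the points (as a diameter) or three (as a circumcircle).
The farthest pair is (-3, 9)–(3, -5) with squared distance 232. The circle on this segment as diameter has centre (0, 2) and r² = 232/4 = 58.
Check (-3, 8): distance² to centre = 45 ≤ 58, so it lies inside.
All remaining points lie in this disk, and no smaller disk contains both endpoints, so this is the minimum enclosing circle.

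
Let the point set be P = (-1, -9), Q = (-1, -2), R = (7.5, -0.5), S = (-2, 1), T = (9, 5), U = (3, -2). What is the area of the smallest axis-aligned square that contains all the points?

196

The bounding box has width 11 and height 14.
An axis-aligned square enclosing the set must have side ≥ max(width, height).
So the minimum side is max(11, 14) = 14.
Area = 14² = 196.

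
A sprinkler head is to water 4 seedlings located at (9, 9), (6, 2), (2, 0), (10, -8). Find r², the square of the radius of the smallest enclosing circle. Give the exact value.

By Welzl's lemma the MEC is supported by two points (diametrically opposite) or three points (on a circumcircle).
The farthest pair is (9, 9)–(10, -8) with squared distance 290. The circle on this segment as diameter has centre (9.5, 0.5) and r² = 290/4 = 72.5.
Check (6, 2): distance² to centre = 14.5 ≤ 72.5, so it lies inside.
All remaining points lie in this disk, and no smaller disk contains both endpoints, so this is the minimum enclosing circle.

72.5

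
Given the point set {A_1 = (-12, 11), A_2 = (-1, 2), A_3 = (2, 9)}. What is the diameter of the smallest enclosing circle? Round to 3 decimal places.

Side lengths²: A_1A_2² = 202, A_1A_3² = 200, A_2A_3² = 58.
Since A_1A_2² = 202 < 200 + 58 = 258, the triangle is acute, so the smallest enclosing circle is the circumcircle.
Circumcentre = (-275/52, 415/52), r² = 73225/1352.
Diameter = 2r = 2√(73225/1352) ≈ 14.719.

14.719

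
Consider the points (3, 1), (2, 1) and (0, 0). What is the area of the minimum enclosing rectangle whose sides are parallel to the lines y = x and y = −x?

In coordinates u = x + y, v = x − y the rectangle is axis-aligned; the map (x,y)→(u,v) scales areas by 2.
u-values: 4, 3, 0; range = 4 − 0 = 4.
v-values: 2, 1, 0; range = 2 − 0 = 2.
Area = (4 × 2) / 2 = 4.

4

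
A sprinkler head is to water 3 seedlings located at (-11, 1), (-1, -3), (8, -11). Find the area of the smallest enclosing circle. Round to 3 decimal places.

Call the three points A, B, C in the order given.
Side lengths²: AB² = 116, AC² = 505, BC² = 145.
Since AC² = 505 ≥ 145 + 116 = 261, the angle opposite AC is not acute, so the smallest enclosing circle has AC as diameter.
Centre = midpoint of AC = (-1.5, -5), r² = 505/4 = 126.25.
Area = π·r² = π·126.25 ≈ 396.626.

396.626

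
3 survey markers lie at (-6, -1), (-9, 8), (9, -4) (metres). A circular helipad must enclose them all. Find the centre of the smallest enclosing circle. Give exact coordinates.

Call the three points A, B, C in the order given.
Side lengths²: AB² = 90, AC² = 234, BC² = 468.
Since BC² = 468 ≥ 234 + 90 = 324, the angle opposite BC is not acute, so the smallest enclosing circle has BC as diameter.
Centre = midpoint of BC = (0, 2), r² = 468/4 = 117.
Centre = (0, 2).

(0, 2)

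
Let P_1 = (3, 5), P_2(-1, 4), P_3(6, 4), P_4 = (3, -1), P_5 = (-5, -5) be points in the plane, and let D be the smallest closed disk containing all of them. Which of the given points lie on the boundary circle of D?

By Welzl's lemma the MEC is supported by two points (diametrically opposite) or three points (on a circumcircle).
The farthest pair is P_3–P_5 with squared distance 202. The circle on this segment as diameter has centre (0.5, -0.5) and r² = 202/4 = 50.5.
Check P_1: distance² to centre = 36.5 ≤ 50.5, so it lies inside.
All remaining points lie in this disk, and no smaller disk contains both endpoints, so this is the minimum enclosing circle.
The points at distance exactly r from the centre are P_3, P_5 — 2 points.

P_3, P_5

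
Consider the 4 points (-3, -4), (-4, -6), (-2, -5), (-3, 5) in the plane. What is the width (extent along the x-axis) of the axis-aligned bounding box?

max x = -2, min x = -4, so width = 2.

2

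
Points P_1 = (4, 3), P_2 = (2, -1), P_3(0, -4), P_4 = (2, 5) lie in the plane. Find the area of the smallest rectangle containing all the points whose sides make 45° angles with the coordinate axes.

38.5

In coordinates u = x + y, v = x − y the rectangle is axis-aligned; the map (x,y)→(u,v) scales areas by 2.
u-values: 7, 1, -4, 7; range = 7 − (-4) = 11.
v-values: 1, 3, 4, -3; range = 4 − (-3) = 7.
Area = (11 × 7) / 2 = 38.5.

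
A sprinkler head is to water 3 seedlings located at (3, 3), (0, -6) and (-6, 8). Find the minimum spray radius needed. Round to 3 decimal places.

Call the three points A, B, C in the order given.
Side lengths²: AB² = 90, AC² = 106, BC² = 232.
Since BC² = 232 ≥ 106 + 90 = 196, the angle opposite BC is not acute, so the smallest enclosing circle has BC as diameter.
Centre = midpoint of BC = (-3, 1), r² = 232/4 = 58.
r = √58 ≈ 7.616.

7.616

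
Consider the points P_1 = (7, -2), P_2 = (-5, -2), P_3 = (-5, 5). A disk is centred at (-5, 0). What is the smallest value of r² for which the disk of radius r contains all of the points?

The required radius is the distance from (-5, 0) to the farthest point.
Squared distances: 148, 4, 25.
Maximum is 148, attained at P_1.

148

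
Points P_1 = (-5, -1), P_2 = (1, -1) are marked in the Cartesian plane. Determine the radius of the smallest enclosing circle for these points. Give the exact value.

3

The smallest circle enclosing two points has them as diameter endpoints.
Centre = midpoint = (-2, -1); r² = |P_1P_2|²/4 = 36/4 = 9.
r = √9 = 3.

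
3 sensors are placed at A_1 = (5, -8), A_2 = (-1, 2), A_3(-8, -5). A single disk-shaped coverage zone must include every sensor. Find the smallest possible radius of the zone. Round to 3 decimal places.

6.876

Side lengths²: A_1A_2² = 136, A_1A_3² = 178, A_2A_3² = 98.
Since A_1A_3² = 178 < 136 + 98 = 234, the triangle is acute, so the smallest enclosing circle is the circumcircle.
Circumcentre = (-1.125, -4.875), r² = 47.28125.
r = √(47.28125) ≈ 6.876.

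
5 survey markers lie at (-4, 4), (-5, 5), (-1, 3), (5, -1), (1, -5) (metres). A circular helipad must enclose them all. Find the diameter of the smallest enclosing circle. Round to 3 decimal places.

By Welzl's lemma the MEC is supported by two points (diametrically opposite) or three points (on a circumcircle).
The minimum enclosing circle is determined by three boundary points: (-5, 5), (5, -1), (1, -5).
Their circumcentre is (-0.75, 0.75) with r² = 36.125.
The farthest remaining point (-4, 4) is at distance² 21.125 ≤ 36.125.
Diameter = 2r = 2√(36.125) ≈ 12.021.

12.021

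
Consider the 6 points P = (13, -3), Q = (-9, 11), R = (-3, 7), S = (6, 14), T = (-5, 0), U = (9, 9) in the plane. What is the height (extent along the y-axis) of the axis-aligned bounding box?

max y = 14, min y = -3, so height = 17.

17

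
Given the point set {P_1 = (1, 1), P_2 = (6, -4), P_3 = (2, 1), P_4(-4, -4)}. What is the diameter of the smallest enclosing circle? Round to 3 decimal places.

10.002

By Welzl's lemma the MEC is supported by two points (diametrically opposite) or three points (on a circumcircle).
The minimum enclosing circle is determined by three boundary points: P_2, P_3, P_4.
Their circumcentre is (1, -3.9) with r² = 25.01.
The farthest remaining point P_1 is at distance² 24.01 ≤ 25.01.
Diameter = 2r = 2√(25.01) ≈ 10.002.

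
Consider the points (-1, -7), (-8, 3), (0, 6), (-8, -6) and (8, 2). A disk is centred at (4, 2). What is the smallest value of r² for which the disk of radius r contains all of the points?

208

The required radius is the distance from (4, 2) to the farthest point.
Squared distances: 106, 145, 32, 208, 16.
Maximum is 208, attained at (-8, -6).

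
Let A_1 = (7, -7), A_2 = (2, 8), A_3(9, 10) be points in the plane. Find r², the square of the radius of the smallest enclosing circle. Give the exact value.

77645/1058

Side lengths²: A_1A_2² = 250, A_1A_3² = 293, A_2A_3² = 53.
Since A_1A_3² = 293 < 250 + 53 = 303, the triangle is acute, so the smallest enclosing circle is the circumcircle.
Circumcentre = (351/46, 71/46), r² = 77645/1058.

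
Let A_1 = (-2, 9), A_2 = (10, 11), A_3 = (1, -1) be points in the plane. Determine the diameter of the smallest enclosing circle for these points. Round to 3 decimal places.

15.120

Side lengths²: A_1A_2² = 148, A_1A_3² = 109, A_2A_3² = 225.
Since A_2A_3² = 225 < 148 + 109 = 257, the triangle is acute, so the smallest enclosing circle is the circumcircle.
Circumcentre = (199/42, 39/7), r² = 100825/1764.
Diameter = 2r = 2√(100825/1764) ≈ 15.120.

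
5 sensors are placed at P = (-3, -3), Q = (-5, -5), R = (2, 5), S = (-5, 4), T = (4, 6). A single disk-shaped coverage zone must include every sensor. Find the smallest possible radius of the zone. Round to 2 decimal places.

7.11

The minimum enclosing circle of a finite set is fixed by two of the points (as a diameter) or three (as a circumcircle).
The farthest pair is Q–T with squared distance 202. The circle on this segment as diameter has centre (-0.5, 0.5) and r² = 202/4 = 50.5.
Check P: distance² to centre = 18.5 ≤ 50.5, so it lies inside.
All remaining points lie in this disk, and no smaller disk contains both endpoints, so this is the minimum enclosing circle.
r = √(50.5) ≈ 7.11.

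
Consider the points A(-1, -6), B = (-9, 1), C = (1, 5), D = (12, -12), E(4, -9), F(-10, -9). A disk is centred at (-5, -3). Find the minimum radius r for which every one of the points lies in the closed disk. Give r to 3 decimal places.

The required radius is the distance from (-5, -3) to the farthest point.
Squared distances: 25, 32, 100, 370, 117, 61.
Maximum is 370, attained at D.
r = √370 ≈ 19.235.

19.235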